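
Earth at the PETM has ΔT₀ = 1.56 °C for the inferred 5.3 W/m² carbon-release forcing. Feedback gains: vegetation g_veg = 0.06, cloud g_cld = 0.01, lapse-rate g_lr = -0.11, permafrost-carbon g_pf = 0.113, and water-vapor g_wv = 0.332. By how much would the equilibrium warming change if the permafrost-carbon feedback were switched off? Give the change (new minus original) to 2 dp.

-0.42 °C

Original: g = 0.405, ΔT = 1.56/(1−0.405) = 2.6218 °C.
Without permafrost-carbon: g' = 0.292, ΔT' = 1.56/(1−0.292) = 2.2034 °C.
Change = 2.2034 − 2.6218 = -0.42 °C.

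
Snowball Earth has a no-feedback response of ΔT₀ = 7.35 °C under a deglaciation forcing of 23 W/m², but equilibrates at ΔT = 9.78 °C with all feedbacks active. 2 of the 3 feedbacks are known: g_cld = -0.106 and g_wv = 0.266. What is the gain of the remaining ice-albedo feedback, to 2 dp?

0.09

Amplification A = ΔT/ΔT₀ = 9.78/7.35 = 1.331.
Total gain g = 1 − 1/A = 1 − 1/1.331 = 0.2487.
Known gains sum to -0.106 + 0.266 = 0.16.
g_ice = 0.2487 − 0.16 = 0.09.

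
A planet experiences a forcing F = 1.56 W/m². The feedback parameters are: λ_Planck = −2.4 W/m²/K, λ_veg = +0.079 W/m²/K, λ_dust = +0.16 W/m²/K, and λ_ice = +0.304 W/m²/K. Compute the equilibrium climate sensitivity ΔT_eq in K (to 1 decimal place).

0.8 K

Net feedback parameter λ = (−2.4) + (+0.079) + (+0.16) + (+0.304) = -1.857 W/m²/K.
ΔT = −F/λ = −1.56/(-1.857) = 0.8 K.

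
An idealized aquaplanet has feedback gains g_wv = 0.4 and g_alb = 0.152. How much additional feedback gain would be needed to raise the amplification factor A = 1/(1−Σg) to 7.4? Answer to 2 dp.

0.31

Current total gain = 0.552.
Target gain for A = 7.4: g* = 1 − 1/7.4 = 0.8649.
Additional gain needed = 0.8649 − 0.552 = 0.31.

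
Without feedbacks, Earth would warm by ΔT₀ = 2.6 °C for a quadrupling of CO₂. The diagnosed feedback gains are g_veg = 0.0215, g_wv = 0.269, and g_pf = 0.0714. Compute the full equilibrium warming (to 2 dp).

Total gain g = 0.0215 + 0.269 + 0.0714 = 0.3619.
Amplification A = 1/(1 − 0.3619) = 1.567.
ΔT = 2.6 × 1.567 = 4.07 °C.

4.07 °C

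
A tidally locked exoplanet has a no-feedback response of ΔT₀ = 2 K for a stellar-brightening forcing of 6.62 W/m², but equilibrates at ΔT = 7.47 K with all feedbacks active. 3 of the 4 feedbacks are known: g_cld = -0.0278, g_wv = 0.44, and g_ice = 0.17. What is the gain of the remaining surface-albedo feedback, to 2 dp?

Amplification A = ΔT/ΔT₀ = 7.47/2 = 3.735.
Total gain g = 1 − 1/A = 1 − 1/3.735 = 0.7323.
Known gains sum to -0.0278 + 0.44 + 0.17 = 0.5822.
g_alb = 0.7323 − 0.5822 = 0.15.

0.15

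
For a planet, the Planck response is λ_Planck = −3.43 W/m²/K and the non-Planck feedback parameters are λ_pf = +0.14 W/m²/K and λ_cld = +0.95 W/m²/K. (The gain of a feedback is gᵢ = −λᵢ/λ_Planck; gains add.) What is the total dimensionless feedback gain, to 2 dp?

Convert to gains: g_pf = 0.14/3.43 = 0.04082; g_cld = 0.95/3.43 = 0.277.
Total gain g = 0.31782.

0.32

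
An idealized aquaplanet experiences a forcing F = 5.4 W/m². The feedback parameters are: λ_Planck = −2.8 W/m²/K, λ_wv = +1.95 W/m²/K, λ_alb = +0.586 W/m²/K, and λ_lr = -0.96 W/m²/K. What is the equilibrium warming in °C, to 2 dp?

4.41 °C

Net feedback parameter λ = (−2.8) + (+1.95) + (+0.586) + (-0.96) = -1.224 W/m²/K.
ΔT = −F/λ = −5.4/(-1.224) = 4.41 °C.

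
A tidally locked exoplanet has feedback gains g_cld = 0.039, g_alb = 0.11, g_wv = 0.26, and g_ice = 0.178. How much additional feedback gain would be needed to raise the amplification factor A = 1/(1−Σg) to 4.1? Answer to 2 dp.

0.17

Current total gain = 0.587.
Target gain for A = 4.1: g* = 1 − 1/4.1 = 0.7561.
Additional gain needed = 0.7561 − 0.587 = 0.17.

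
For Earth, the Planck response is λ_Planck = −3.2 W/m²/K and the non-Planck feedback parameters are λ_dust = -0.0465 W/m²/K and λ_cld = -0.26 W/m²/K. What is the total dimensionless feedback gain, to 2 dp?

-0.10

Convert to gains: g_dust = -0.0465/3.2 = -0.01453; g_cld = -0.26/3.2 = -0.08125.
Total gain g = -0.09578.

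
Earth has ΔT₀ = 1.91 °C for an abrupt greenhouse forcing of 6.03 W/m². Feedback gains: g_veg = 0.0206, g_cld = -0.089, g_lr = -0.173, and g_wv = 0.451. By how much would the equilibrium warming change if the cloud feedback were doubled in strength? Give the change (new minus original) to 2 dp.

Original: g = 0.2096, ΔT = 1.91/(1−0.2096) = 2.4165 °C.
With doubled cloud: g' = 0.1206, ΔT' = 1.91/(1−0.1206) = 2.1719 °C.
Change = 2.1719 − 2.4165 = -0.24 °C.

-0.24 °C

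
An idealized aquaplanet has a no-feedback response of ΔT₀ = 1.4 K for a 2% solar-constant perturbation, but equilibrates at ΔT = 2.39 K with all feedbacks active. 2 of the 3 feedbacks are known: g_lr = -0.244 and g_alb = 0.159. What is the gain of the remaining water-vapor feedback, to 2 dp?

Amplification A = ΔT/ΔT₀ = 2.39/1.4 = 1.707.
Total gain g = 1 − 1/A = 1 − 1/1.707 = 0.4142.
Known gains sum to -0.244 + 0.159 = -0.085.
g_wv = 0.4142 + 0.085 = 0.50.

0.50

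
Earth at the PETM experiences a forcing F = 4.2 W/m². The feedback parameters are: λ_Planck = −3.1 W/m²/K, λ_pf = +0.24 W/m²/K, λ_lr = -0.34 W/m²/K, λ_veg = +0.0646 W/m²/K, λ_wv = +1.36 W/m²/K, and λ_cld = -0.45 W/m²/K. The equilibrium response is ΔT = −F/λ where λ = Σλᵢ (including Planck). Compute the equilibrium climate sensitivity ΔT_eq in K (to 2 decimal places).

1.89 K

Net feedback parameter λ = (−3.1) + (+0.24) + (-0.34) + (+0.0646) + (+1.36) + (-0.45) = -2.2254 W/m²/K.
ΔT = −F/λ = −4.2/(-2.2254) = 1.89 K.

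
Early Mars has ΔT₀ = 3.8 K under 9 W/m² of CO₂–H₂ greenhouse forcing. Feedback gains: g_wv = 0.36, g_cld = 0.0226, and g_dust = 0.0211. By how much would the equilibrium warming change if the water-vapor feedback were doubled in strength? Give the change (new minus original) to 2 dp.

Original: g = 0.4037, ΔT = 3.8/(1−0.4037) = 6.3726 K.
With doubled water-vapor: g' = 0.7637, ΔT' = 3.8/(1−0.7637) = 16.0813 K.
Change = 16.0813 − 6.3726 = 9.71 K.

9.71 K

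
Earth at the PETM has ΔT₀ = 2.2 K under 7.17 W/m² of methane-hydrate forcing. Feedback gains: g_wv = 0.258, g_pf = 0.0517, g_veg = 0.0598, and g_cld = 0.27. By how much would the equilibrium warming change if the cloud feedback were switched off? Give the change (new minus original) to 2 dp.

Original: g = 0.6395, ΔT = 2.2/(1−0.6395) = 6.1026 K.
Without cloud: g' = 0.3695, ΔT' = 2.2/(1−0.3695) = 3.4893 K.
Change = 3.4893 − 6.1026 = -2.61 K.

-2.61 K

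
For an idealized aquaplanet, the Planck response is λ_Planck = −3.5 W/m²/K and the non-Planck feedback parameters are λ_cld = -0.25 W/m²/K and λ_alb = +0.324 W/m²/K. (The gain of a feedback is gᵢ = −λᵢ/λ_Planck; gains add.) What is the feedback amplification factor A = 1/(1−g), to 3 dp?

Convert to gains: g_cld = -0.25/3.5 = -0.07143; g_alb = 0.324/3.5 = 0.09257.
Total gain g = 0.02114.
A = 1/(1 − 0.02114) = 1.022.

1.022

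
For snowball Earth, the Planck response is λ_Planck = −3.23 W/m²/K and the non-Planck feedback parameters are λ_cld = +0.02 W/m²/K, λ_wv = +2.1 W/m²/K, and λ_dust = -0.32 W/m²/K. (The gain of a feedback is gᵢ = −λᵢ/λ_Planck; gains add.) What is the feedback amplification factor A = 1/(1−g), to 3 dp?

Convert to gains: g_cld = 0.02/3.23 = 0.006192; g_wv = 2.1/3.23 = 0.6502; g_dust = -0.32/3.23 = -0.09907.
Total gain g = 0.557322.
A = 1/(1 − 0.557322) = 2.259.

2.259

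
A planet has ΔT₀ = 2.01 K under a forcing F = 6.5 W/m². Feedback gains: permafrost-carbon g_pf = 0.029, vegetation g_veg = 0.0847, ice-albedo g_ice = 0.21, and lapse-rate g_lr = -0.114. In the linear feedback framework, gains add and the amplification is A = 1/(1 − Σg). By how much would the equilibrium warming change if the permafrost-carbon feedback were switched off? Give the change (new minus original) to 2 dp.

Original: g = 0.2097, ΔT = 2.01/(1−0.2097) = 2.5433 K.
Without permafrost-carbon: g' = 0.1807, ΔT' = 2.01/(1−0.1807) = 2.4533 K.
Change = 2.4533 − 2.5433 = -0.09 K.

-0.09 K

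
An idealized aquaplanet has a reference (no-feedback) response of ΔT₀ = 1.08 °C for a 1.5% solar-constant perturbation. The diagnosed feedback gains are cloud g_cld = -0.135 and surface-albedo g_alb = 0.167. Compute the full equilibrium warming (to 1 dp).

Total gain g = -0.135 + 0.167 = 0.032.
Amplification A = 1/(1 − 0.032) = 1.033.
ΔT = 1.08 × 1.033 = 1.1 °C.

1.1 °C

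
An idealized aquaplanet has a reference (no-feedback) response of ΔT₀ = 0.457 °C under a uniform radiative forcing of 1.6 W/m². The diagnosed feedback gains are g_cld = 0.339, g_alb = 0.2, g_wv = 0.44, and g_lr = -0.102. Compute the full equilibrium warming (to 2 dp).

3.72 °C

Total gain g = 0.339 + 0.2 + 0.44 − 0.102 = 0.877.
Amplification A = 1/(1 − 0.877) = 8.13.
ΔT = 0.457 × 8.13 = 3.72 °C.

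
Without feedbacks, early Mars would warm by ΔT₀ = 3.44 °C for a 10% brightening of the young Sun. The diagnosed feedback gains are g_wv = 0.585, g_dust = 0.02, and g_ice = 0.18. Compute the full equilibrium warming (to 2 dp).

Total gain g = 0.585 + 0.02 + 0.18 = 0.785.
Amplification A = 1/(1 − 0.785) = 4.651.
ΔT = 3.44 × 4.651 = 16.00 °C.

16.00 °C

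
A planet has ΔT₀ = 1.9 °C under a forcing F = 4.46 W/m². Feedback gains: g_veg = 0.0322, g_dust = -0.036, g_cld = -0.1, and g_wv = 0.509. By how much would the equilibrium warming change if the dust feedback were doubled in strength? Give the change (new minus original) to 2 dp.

-0.18 °C

Original: g = 0.4052, ΔT = 1.9/(1−0.4052) = 3.1944 °C.
With doubled dust: g' = 0.3692, ΔT' = 1.9/(1−0.3692) = 3.0120 °C.
Change = 3.0120 − 3.1944 = -0.18 °C.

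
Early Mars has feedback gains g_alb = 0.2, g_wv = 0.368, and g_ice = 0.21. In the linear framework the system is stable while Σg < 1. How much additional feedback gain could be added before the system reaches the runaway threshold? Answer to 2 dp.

Current total gain = 0.2 + 0.368 + 0.21 = 0.778.
Margin to runaway = 1 − 0.778 = 0.22.

0.22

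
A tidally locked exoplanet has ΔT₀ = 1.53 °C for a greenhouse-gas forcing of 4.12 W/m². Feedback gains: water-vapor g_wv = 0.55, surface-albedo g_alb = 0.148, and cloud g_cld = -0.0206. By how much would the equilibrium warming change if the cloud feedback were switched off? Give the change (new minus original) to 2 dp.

0.32 °C

Original: g = 0.6774, ΔT = 1.53/(1−0.6774) = 4.7427 °C.
Without cloud: g' = 0.698, ΔT' = 1.53/(1−0.698) = 5.0662 °C.
Change = 5.0662 − 4.7427 = 0.32 °C.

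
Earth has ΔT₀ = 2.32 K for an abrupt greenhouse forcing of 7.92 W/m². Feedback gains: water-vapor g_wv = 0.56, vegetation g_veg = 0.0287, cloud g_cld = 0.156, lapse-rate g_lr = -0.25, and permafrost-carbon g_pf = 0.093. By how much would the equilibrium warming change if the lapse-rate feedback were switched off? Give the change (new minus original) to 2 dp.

Original: g = 0.5877, ΔT = 2.32/(1−0.5877) = 5.6270 K.
Without lapse-rate: g' = 0.8377, ΔT' = 2.32/(1−0.8377) = 14.2945 K.
Change = 14.2945 − 5.6270 = 8.67 K.

8.67 K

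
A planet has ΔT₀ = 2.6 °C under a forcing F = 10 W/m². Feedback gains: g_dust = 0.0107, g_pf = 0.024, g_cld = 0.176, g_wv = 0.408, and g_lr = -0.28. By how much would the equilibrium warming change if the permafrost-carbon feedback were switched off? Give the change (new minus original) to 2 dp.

-0.14 °C

Original: g = 0.3387, ΔT = 2.6/(1−0.3387) = 3.9316 °C.
Without permafrost-carbon: g' = 0.3147, ΔT' = 2.6/(1−0.3147) = 3.7940 °C.
Change = 3.7940 − 3.9316 = -0.14 °C.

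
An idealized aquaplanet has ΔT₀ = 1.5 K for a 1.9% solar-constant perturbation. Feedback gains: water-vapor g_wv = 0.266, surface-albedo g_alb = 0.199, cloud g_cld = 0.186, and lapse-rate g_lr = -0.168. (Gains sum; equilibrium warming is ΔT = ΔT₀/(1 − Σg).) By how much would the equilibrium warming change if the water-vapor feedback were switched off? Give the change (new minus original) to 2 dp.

Original: g = 0.483, ΔT = 1.5/(1−0.483) = 2.9014 K.
Without water-vapor: g' = 0.217, ΔT' = 1.5/(1−0.217) = 1.9157 K.
Change = 1.9157 − 2.9014 = -0.99 K.

-0.99 K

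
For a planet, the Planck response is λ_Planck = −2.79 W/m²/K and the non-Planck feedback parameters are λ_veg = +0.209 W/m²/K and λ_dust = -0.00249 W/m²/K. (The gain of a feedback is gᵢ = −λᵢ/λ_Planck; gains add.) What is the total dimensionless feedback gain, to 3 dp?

0.074

Convert to gains: g_veg = 0.209/2.79 = 0.07491; g_dust = -0.00249/2.79 = -0.000892.
Total gain g = 0.074018.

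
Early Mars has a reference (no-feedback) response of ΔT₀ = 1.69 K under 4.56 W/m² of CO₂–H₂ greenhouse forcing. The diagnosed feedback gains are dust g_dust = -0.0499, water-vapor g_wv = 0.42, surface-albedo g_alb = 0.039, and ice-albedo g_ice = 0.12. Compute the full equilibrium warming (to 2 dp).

3.59 K

Total gain g = -0.0499 + 0.42 + 0.039 + 0.12 = 0.5291.
Amplification A = 1/(1 − 0.5291) = 2.124.
ΔT = 1.69 × 2.124 = 3.59 K.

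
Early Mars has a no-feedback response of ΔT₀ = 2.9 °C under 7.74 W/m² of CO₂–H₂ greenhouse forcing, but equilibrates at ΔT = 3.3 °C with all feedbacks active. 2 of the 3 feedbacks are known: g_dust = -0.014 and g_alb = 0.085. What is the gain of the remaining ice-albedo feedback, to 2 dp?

Amplification A = ΔT/ΔT₀ = 3.3/2.9 = 1.138.
Total gain g = 1 − 1/A = 1 − 1/1.138 = 0.1213.
Known gains sum to -0.014 + 0.085 = 0.071.
g_ice = 0.1213 − 0.071 = 0.05.

0.05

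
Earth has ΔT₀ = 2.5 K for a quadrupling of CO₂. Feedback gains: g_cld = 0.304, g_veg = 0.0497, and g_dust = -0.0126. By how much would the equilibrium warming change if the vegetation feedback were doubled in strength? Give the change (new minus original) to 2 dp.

Original: g = 0.3411, ΔT = 2.5/(1−0.3411) = 3.7942 K.
With doubled vegetation: g' = 0.3908, ΔT' = 2.5/(1−0.3908) = 4.1037 K.
Change = 4.1037 − 3.7942 = 0.31 K.

0.31 K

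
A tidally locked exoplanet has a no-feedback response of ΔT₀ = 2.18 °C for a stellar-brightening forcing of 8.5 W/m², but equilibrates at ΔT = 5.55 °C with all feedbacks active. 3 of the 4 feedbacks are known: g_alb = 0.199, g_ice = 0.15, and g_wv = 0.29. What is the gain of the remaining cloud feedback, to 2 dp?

-0.03

Amplification A = ΔT/ΔT₀ = 5.55/2.18 = 2.546.
Total gain g = 1 − 1/A = 1 − 1/2.546 = 0.6072.
Known gains sum to 0.199 + 0.15 + 0.29 = 0.639.
g_cld = 0.6072 − 0.639 = -0.03.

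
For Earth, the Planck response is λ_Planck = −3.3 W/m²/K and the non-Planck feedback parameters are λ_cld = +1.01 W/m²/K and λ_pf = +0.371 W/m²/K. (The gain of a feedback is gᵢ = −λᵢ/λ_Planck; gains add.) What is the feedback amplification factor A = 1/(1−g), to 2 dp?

Convert to gains: g_cld = 1.01/3.3 = 0.3061; g_pf = 0.371/3.3 = 0.1124.
Total gain g = 0.4185.
A = 1/(1 − 0.4185) = 1.72.

1.72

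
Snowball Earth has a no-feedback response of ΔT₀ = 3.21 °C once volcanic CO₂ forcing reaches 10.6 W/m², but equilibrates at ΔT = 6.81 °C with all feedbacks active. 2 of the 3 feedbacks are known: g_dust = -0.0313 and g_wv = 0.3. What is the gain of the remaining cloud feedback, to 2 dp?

0.26

Amplification A = ΔT/ΔT₀ = 6.81/3.21 = 2.121.
Total gain g = 1 − 1/A = 1 − 1/2.121 = 0.5285.
Known gains sum to -0.0313 + 0.3 = 0.2687.
g_cld = 0.5285 − 0.2687 = 0.26.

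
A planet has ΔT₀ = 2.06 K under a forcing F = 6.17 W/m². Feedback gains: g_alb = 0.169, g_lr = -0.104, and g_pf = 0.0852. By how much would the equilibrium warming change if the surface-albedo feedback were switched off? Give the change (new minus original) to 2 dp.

Original: g = 0.1502, ΔT = 2.06/(1−0.1502) = 2.4241 K.
Without surface-albedo: g' = -0.0188, ΔT' = 2.06/(1+0.0188) = 2.0220 K.
Change = 2.0220 − 2.4241 = -0.40 K.

-0.40 K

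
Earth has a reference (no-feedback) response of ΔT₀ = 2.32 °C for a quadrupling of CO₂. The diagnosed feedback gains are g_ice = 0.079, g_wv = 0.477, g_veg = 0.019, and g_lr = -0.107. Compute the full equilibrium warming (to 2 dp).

4.36 °C

Total gain g = 0.079 + 0.477 + 0.019 − 0.107 = 0.468.
Amplification A = 1/(1 − 0.468) = 1.88.
ΔT = 2.32 × 1.88 = 4.36 °C.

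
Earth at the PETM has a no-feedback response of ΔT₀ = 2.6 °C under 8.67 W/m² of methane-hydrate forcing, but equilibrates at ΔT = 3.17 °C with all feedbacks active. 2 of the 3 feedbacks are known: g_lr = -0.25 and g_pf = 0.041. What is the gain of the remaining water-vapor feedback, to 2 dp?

Amplification A = ΔT/ΔT₀ = 3.17/2.6 = 1.219.
Total gain g = 1 − 1/A = 1 − 1/1.219 = 0.1797.
Known gains sum to -0.25 + 0.041 = -0.209.
g_wv = 0.1797 + 0.209 = 0.39.

0.39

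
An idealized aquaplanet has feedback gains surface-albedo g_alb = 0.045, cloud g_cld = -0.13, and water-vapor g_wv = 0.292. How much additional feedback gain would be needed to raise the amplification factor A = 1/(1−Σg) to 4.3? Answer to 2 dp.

Current total gain = 0.207.
Target gain for A = 4.3: g* = 1 − 1/4.3 = 0.7674.
Additional gain needed = 0.7674 − 0.207 = 0.56.

0.56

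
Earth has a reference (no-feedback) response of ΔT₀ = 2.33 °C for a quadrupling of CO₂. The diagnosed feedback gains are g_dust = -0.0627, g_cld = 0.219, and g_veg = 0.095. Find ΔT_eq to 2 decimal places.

Total gain g = -0.0627 + 0.219 + 0.095 = 0.2513.
Amplification A = 1/(1 − 0.2513) = 1.336.
ΔT = 2.33 × 1.336 = 3.11 °C.

3.11 °C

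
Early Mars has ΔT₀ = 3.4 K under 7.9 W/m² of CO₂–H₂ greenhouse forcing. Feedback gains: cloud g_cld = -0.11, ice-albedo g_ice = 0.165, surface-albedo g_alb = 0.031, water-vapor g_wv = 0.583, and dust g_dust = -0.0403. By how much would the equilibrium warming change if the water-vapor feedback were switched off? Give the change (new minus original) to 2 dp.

Original: g = 0.6287, ΔT = 3.4/(1−0.6287) = 9.1570 K.
Without water-vapor: g' = 0.0457, ΔT' = 3.4/(1−0.0457) = 3.5628 K.
Change = 3.5628 − 9.1570 = -5.59 K.

-5.59 K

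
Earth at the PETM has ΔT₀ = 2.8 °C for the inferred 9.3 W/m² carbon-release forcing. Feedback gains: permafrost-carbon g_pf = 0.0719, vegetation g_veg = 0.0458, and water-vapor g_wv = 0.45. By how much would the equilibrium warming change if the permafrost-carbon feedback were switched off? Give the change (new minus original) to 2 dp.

-0.92 °C

Original: g = 0.5677, ΔT = 2.8/(1−0.5677) = 6.4770 °C.
Without permafrost-carbon: g' = 0.4958, ΔT' = 2.8/(1−0.4958) = 5.5534 °C.
Change = 5.5534 − 6.4770 = -0.92 °C.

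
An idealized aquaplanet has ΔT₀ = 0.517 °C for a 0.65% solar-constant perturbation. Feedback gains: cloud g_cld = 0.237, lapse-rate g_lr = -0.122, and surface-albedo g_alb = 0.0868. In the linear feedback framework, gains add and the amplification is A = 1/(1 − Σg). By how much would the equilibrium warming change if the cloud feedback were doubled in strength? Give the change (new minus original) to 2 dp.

0.27 °C

Original: g = 0.2018, ΔT = 0.517/(1−0.2018) = 0.6477 °C.
With doubled cloud: g' = 0.4388, ΔT' = 0.517/(1−0.4388) = 0.9212 °C.
Change = 0.9212 − 0.6477 = 0.27 °C.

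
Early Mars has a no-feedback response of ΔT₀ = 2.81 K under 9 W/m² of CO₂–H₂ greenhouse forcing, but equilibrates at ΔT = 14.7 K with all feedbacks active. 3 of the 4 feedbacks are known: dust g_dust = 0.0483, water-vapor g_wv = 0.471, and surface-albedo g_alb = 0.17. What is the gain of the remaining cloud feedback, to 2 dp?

Amplification A = ΔT/ΔT₀ = 14.7/2.81 = 5.231.
Total gain g = 1 − 1/A = 1 − 1/5.231 = 0.8088.
Known gains sum to 0.0483 + 0.471 + 0.17 = 0.6893.
g_cld = 0.8088 − 0.6893 = 0.12.

0.12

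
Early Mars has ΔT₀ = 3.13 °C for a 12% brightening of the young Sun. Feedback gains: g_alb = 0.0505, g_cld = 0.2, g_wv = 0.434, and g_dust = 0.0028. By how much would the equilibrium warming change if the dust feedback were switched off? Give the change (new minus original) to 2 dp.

-0.09 °C

Original: g = 0.6873, ΔT = 3.13/(1−0.6873) = 10.0096 °C.
Without dust: g' = 0.6845, ΔT' = 3.13/(1−0.6845) = 9.9208 °C.
Change = 9.9208 − 10.0096 = -0.09 °C.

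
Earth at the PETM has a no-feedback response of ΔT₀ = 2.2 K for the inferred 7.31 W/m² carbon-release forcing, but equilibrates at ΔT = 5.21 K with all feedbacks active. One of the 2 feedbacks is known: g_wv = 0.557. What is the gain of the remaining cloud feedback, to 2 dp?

0.02

Amplification A = ΔT/ΔT₀ = 5.21/2.2 = 2.368.
Total gain g = 1 − 1/A = 1 − 1/2.368 = 0.5777.
The known gain is 0.557.
g_cld = 0.5777 − 0.557 = 0.02.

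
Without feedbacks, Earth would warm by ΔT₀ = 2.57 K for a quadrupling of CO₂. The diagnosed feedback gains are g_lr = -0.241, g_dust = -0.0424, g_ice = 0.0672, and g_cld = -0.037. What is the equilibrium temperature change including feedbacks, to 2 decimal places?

Total gain g = -0.241 − 0.0424 + 0.0672 − 0.037 = -0.2532.
Amplification A = 1/(1 + 0.2532) = 0.798.
ΔT = 2.57 × 0.798 = 2.05 K.

2.05 K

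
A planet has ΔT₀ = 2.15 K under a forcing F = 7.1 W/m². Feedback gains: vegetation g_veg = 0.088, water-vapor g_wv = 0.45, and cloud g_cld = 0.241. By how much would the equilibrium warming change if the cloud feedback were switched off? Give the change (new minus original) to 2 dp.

Original: g = 0.779, ΔT = 2.15/(1−0.779) = 9.7285 K.
Without cloud: g' = 0.538, ΔT' = 2.15/(1−0.538) = 4.6537 K.
Change = 4.6537 − 9.7285 = -5.07 K.

-5.07 K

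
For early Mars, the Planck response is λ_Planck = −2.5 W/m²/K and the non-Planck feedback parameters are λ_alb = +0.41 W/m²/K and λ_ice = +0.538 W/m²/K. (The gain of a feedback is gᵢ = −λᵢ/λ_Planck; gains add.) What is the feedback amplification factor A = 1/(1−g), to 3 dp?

Convert to gains: g_alb = 0.41/2.5 = 0.164; g_ice = 0.538/2.5 = 0.2152.
Total gain g = 0.3792.
A = 1/(1 − 0.3792) = 1.611.

1.611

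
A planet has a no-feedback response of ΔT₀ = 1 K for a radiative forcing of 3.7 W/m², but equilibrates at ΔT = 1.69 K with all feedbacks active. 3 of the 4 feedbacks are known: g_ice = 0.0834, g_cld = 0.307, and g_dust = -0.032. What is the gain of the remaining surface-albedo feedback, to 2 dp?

Amplification A = ΔT/ΔT₀ = 1.69/1 = 1.69.
Total gain g = 1 − 1/A = 1 − 1/1.69 = 0.4083.
Known gains sum to 0.0834 + 0.307 − 0.032 = 0.3584.
g_alb = 0.4083 − 0.3584 = 0.05.

0.05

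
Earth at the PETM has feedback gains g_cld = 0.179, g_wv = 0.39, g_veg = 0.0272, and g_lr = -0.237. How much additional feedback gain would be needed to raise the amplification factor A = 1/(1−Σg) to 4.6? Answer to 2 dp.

0.42

Current total gain = 0.3592.
Target gain for A = 4.6: g* = 1 − 1/4.6 = 0.7826.
Additional gain needed = 0.7826 − 0.3592 = 0.42.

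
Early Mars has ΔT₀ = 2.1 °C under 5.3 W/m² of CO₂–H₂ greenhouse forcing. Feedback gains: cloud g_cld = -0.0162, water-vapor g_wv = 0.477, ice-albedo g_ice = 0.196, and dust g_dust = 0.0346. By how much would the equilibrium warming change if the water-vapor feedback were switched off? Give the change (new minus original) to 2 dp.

Original: g = 0.6914, ΔT = 2.1/(1−0.6914) = 6.8049 °C.
Without water-vapor: g' = 0.2144, ΔT' = 2.1/(1−0.2144) = 2.6731 °C.
Change = 2.6731 − 6.8049 = -4.13 °C.

-4.13 °C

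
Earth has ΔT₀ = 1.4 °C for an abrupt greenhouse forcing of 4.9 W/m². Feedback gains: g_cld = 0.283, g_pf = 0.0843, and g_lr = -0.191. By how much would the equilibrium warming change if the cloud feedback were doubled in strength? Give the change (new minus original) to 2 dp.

0.89 °C

Original: g = 0.1763, ΔT = 1.4/(1−0.1763) = 1.6996 °C.
With doubled cloud: g' = 0.4593, ΔT' = 1.4/(1−0.4593) = 2.5892 °C.
Change = 2.5892 − 1.6996 = 0.89 °C.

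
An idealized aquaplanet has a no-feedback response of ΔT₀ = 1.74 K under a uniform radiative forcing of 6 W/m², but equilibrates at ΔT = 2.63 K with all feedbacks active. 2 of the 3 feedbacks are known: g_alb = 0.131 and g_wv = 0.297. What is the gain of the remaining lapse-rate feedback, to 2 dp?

-0.09

Amplification A = ΔT/ΔT₀ = 2.63/1.74 = 1.511.
Total gain g = 1 − 1/A = 1 − 1/1.511 = 0.3382.
Known gains sum to 0.131 + 0.297 = 0.428.
g_lr = 0.3382 − 0.428 = -0.09.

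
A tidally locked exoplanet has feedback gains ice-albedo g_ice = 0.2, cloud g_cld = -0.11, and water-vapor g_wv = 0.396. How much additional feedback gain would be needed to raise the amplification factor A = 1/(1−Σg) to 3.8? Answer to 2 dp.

Current total gain = 0.486.
Target gain for A = 3.8: g* = 1 − 1/3.8 = 0.7368.
Additional gain needed = 0.7368 − 0.486 = 0.25.

0.25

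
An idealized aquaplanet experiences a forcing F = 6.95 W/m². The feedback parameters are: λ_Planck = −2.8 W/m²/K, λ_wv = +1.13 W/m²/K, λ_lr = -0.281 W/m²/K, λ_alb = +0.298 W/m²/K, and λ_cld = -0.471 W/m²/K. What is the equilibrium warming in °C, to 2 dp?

Net feedback parameter λ = (−2.8) + (+1.13) + (-0.281) + (+0.298) + (-0.471) = -2.124 W/m²/K.
ΔT = −F/λ = −6.95/(-2.124) = 3.27 °C.

3.27 °C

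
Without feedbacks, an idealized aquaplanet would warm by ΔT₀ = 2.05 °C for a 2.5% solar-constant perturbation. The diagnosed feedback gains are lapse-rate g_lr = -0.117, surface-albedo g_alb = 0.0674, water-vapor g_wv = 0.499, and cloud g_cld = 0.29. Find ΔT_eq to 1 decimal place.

7.9 °C

Total gain g = -0.117 + 0.0674 + 0.499 + 0.29 = 0.7394.
Amplification A = 1/(1 − 0.7394) = 3.837.
ΔT = 2.05 × 3.837 = 7.9 °C.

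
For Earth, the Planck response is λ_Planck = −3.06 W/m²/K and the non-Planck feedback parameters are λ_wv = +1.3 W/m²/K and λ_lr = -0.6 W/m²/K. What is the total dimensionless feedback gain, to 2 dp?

Convert to gains: g_wv = 1.3/3.06 = 0.4248; g_lr = -0.6/3.06 = -0.1961.
Total gain g = 0.2287.

0.23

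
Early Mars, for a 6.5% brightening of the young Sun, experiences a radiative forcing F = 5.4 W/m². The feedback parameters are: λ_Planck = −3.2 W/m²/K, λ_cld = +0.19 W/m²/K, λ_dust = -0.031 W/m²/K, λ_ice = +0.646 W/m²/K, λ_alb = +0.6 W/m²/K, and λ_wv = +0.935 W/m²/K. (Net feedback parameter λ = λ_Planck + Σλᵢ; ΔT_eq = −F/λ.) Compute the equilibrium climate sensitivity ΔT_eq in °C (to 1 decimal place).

6.3 °C

Net feedback parameter λ = (−3.2) + (+0.19) + (-0.031) + (+0.646) + (+0.6) + (+0.935) = -0.86 W/m²/K.
ΔT = −F/λ = −5.4/(-0.86) = 6.3 °C.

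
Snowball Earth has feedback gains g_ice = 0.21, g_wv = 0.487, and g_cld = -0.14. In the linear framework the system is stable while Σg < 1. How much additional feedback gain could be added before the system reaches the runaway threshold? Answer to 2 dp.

0.44

Current total gain = 0.21 + 0.487 − 0.14 = 0.557.
Margin to runaway = 1 − 0.557 = 0.44.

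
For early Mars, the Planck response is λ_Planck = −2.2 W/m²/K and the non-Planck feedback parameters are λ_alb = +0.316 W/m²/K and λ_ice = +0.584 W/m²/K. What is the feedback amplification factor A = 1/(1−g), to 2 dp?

1.69

Convert to gains: g_alb = 0.316/2.2 = 0.1436; g_ice = 0.584/2.2 = 0.2655.
Total gain g = 0.4091.
A = 1/(1 − 0.4091) = 1.69.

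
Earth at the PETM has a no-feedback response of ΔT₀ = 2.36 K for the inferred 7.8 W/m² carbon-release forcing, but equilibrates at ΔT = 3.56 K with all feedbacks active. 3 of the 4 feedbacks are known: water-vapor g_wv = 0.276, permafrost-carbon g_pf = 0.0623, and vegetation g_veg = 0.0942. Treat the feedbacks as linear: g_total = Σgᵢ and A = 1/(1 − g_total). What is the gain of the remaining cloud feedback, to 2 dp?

Amplification A = ΔT/ΔT₀ = 3.56/2.36 = 1.508.
Total gain g = 1 − 1/A = 1 − 1/1.508 = 0.3369.
Known gains sum to 0.276 + 0.0623 + 0.0942 = 0.4325.
g_cld = 0.3369 − 0.4325 = -0.10.

-0.10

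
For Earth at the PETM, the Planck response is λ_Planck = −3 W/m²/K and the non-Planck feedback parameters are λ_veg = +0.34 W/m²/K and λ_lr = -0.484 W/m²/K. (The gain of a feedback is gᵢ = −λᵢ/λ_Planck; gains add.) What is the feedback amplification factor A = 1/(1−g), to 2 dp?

0.95

Convert to gains: g_veg = 0.34/3 = 0.1133; g_lr = -0.484/3 = -0.1613.
Total gain g = -0.048.
A = 1/(1 + 0.048) = 0.95.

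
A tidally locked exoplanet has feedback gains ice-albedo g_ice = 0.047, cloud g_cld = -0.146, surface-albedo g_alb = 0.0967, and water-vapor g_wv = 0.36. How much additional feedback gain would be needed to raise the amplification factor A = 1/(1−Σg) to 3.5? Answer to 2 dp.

0.36

Current total gain = 0.3577.
Target gain for A = 3.5: g* = 1 − 1/3.5 = 0.7143.
Additional gain needed = 0.7143 − 0.3577 = 0.36.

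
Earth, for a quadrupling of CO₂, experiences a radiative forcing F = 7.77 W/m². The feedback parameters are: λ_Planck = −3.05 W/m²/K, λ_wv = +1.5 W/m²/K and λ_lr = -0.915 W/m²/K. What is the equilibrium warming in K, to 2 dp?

3.15 K

Net feedback parameter λ = (−3.05) + (+1.5) + (-0.915) = -2.465 W/m²/K.
ΔT = −F/λ = −7.77/(-2.465) = 3.15 K.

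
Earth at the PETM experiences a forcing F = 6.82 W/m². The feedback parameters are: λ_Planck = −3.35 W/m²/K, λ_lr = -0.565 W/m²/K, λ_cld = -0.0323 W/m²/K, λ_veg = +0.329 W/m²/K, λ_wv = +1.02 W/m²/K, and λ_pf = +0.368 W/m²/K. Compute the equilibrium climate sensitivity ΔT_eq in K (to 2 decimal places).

3.06 K

Net feedback parameter λ = (−3.35) + (-0.565) + (-0.0323) + (+0.329) + (+1.02) + (+0.368) = -2.2303 W/m²/K.
ΔT = −F/λ = −6.82/(-2.2303) = 3.06 K.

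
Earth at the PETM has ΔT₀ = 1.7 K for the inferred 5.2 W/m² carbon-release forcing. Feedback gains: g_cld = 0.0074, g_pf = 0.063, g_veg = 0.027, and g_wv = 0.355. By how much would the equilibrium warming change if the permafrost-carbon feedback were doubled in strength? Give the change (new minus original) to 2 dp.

0.40 K

Original: g = 0.4524, ΔT = 1.7/(1−0.4524) = 3.1045 K.
With doubled permafrost-carbon: g' = 0.5154, ΔT' = 1.7/(1−0.5154) = 3.5080 K.
Change = 3.5080 − 3.1045 = 0.40 K.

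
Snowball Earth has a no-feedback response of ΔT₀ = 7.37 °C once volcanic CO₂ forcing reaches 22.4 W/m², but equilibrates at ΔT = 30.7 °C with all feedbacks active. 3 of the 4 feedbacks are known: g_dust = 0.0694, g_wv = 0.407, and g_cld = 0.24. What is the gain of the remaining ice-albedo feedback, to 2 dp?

0.04

Amplification A = ΔT/ΔT₀ = 30.7/7.37 = 4.166.
Total gain g = 1 − 1/A = 1 − 1/4.166 = 0.76.
Known gains sum to 0.0694 + 0.407 + 0.24 = 0.7164.
g_ice = 0.76 − 0.7164 = 0.04.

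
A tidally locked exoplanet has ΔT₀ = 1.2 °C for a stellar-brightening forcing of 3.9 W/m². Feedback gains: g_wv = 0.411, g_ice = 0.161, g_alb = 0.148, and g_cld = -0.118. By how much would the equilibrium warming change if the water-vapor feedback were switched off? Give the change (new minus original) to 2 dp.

Original: g = 0.602, ΔT = 1.2/(1−0.602) = 3.0151 °C.
Without water-vapor: g' = 0.191, ΔT' = 1.2/(1−0.191) = 1.4833 °C.
Change = 1.4833 − 3.0151 = -1.53 °C.

-1.53 °C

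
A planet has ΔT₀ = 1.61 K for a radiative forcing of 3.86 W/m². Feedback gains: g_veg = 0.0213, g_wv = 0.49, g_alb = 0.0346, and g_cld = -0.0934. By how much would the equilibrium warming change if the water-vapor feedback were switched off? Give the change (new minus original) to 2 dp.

Original: g = 0.4525, ΔT = 1.61/(1−0.4525) = 2.9406 K.
Without water-vapor: g' = -0.0375, ΔT' = 1.61/(1+0.0375) = 1.5518 K.
Change = 1.5518 − 2.9406 = -1.39 K.

-1.39 K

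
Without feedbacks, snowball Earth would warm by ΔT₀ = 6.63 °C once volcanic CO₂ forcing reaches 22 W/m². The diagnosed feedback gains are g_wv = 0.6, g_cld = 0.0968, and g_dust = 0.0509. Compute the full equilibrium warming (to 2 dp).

Total gain g = 0.6 + 0.0968 + 0.0509 = 0.7477.
Amplification A = 1/(1 − 0.7477) = 3.964.
ΔT = 6.63 × 3.964 = 26.28 °C.

26.28 °C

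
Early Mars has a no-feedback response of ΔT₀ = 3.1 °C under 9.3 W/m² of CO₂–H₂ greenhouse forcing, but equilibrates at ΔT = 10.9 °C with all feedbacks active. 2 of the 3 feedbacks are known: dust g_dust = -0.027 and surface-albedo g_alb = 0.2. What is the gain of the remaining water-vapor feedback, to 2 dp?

0.54

Amplification A = ΔT/ΔT₀ = 10.9/3.1 = 3.516.
Total gain g = 1 − 1/A = 1 − 1/3.516 = 0.7156.
Known gains sum to -0.027 + 0.2 = 0.173.
g_wv = 0.7156 − 0.173 = 0.54.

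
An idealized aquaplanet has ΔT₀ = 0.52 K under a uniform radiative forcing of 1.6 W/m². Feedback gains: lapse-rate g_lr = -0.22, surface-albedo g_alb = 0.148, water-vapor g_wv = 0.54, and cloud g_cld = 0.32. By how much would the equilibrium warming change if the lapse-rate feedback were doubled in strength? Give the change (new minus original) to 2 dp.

-1.25 K

Original: g = 0.788, ΔT = 0.52/(1−0.788) = 2.4528 K.
With doubled lapse-rate: g' = 0.568, ΔT' = 0.52/(1−0.568) = 1.2037 K.
Change = 1.2037 − 2.4528 = -1.25 K.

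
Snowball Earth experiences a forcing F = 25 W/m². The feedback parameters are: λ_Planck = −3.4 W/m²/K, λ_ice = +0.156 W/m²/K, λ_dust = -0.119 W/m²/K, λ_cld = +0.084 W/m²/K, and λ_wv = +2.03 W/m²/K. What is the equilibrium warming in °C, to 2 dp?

20.02 °C

Net feedback parameter λ = (−3.4) + (+0.156) + (-0.119) + (+0.084) + (+2.03) = -1.249 W/m²/K.
ΔT = −F/λ = −25/(-1.249) = 20.02 °C.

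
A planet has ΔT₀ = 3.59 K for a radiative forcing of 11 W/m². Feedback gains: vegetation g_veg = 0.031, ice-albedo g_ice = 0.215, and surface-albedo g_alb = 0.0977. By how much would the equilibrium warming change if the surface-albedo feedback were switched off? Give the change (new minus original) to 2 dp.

-0.71 K

Original: g = 0.3437, ΔT = 3.59/(1−0.3437) = 5.4701 K.
Without surface-albedo: g' = 0.246, ΔT' = 3.59/(1−0.246) = 4.7613 K.
Change = 4.7613 − 5.4701 = -0.71 K.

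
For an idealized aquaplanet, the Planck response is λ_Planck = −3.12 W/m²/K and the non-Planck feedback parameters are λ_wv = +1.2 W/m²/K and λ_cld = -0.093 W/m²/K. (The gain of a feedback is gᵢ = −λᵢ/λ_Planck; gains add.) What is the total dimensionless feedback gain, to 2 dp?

0.35

Convert to gains: g_wv = 1.2/3.12 = 0.3846; g_cld = -0.093/3.12 = -0.02981.
Total gain g = 0.35479.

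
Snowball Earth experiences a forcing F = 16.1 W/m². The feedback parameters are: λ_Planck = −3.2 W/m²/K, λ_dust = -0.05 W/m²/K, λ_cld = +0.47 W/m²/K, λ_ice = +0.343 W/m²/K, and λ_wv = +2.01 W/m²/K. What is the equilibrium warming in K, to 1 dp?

37.7 K

Net feedback parameter λ = (−3.2) + (-0.05) + (+0.47) + (+0.343) + (+2.01) = -0.427 W/m²/K.
ΔT = −F/λ = −16.1/(-0.427) = 37.7 K.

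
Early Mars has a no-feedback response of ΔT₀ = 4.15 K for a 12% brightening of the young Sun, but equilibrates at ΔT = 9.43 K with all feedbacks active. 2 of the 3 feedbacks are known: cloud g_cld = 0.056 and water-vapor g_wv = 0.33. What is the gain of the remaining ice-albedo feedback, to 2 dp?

0.17

Amplification A = ΔT/ΔT₀ = 9.43/4.15 = 2.272.
Total gain g = 1 − 1/A = 1 − 1/2.272 = 0.5599.
Known gains sum to 0.056 + 0.33 = 0.386.
g_ice = 0.5599 − 0.386 = 0.17.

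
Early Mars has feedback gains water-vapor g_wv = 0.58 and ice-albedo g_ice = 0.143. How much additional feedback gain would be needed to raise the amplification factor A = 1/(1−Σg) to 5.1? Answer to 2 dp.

Current total gain = 0.723.
Target gain for A = 5.1: g* = 1 − 1/5.1 = 0.8039.
Additional gain needed = 0.8039 − 0.723 = 0.08.

0.08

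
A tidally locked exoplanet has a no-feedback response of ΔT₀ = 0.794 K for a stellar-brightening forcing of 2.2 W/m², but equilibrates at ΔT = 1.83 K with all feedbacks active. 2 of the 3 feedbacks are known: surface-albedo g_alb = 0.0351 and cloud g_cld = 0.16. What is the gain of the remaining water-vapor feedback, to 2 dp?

Amplification A = ΔT/ΔT₀ = 1.83/0.794 = 2.305.
Total gain g = 1 − 1/A = 1 − 1/2.305 = 0.5662.
Known gains sum to 0.0351 + 0.16 = 0.1951.
g_wv = 0.5662 − 0.1951 = 0.37.

0.37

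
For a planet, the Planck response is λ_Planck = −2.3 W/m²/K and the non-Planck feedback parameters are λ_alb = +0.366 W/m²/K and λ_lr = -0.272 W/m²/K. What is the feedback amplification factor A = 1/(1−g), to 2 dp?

1.04

Convert to gains: g_alb = 0.366/2.3 = 0.1591; g_lr = -0.272/2.3 = -0.1183.
Total gain g = 0.0408.
A = 1/(1 − 0.0408) = 1.04.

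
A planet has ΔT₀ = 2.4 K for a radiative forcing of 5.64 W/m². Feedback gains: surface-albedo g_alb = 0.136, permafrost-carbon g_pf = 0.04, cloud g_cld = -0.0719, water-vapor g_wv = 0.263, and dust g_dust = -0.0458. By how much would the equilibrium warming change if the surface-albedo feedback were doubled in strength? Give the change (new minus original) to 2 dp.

0.89 K

Original: g = 0.3213, ΔT = 2.4/(1−0.3213) = 3.5362 K.
With doubled surface-albedo: g' = 0.4573, ΔT' = 2.4/(1−0.4573) = 4.4223 K.
Change = 4.4223 − 3.5362 = 0.89 K.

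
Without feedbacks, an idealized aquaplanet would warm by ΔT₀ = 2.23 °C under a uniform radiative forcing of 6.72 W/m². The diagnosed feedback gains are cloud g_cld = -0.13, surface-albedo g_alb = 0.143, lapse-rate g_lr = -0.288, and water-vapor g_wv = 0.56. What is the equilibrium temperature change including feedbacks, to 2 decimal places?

3.12 °C

Total gain g = -0.13 + 0.143 − 0.288 + 0.56 = 0.285.
Amplification A = 1/(1 − 0.285) = 1.399.
ΔT = 2.23 × 1.399 = 3.12 °C.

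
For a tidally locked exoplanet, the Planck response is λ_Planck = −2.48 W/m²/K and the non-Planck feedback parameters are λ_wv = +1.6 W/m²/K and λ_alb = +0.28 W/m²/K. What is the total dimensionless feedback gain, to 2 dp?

0.76

Convert to gains: g_wv = 1.6/2.48 = 0.6452; g_alb = 0.28/2.48 = 0.1129.
Total gain g = 0.7581.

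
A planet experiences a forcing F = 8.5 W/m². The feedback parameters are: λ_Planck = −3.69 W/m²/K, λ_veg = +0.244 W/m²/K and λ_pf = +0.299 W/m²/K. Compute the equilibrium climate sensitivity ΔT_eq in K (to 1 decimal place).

2.7 K

Net feedback parameter λ = (−3.69) + (+0.244) + (+0.299) = -3.147 W/m²/K.
ΔT = −F/λ = −8.5/(-3.147) = 2.7 K.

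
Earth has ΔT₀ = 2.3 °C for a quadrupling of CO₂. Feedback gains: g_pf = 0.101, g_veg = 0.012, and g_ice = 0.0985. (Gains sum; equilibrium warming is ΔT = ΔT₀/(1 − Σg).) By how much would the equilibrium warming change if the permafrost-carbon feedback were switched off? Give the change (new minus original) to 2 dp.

Original: g = 0.2115, ΔT = 2.3/(1−0.2115) = 2.9169 °C.
Without permafrost-carbon: g' = 0.1105, ΔT' = 2.3/(1−0.1105) = 2.5857 °C.
Change = 2.5857 − 2.9169 = -0.33 °C.

-0.33 °C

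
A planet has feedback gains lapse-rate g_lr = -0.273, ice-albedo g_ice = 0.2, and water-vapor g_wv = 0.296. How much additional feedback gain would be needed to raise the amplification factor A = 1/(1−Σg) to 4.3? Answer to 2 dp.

Current total gain = 0.223.
Target gain for A = 4.3: g* = 1 − 1/4.3 = 0.7674.
Additional gain needed = 0.7674 − 0.223 = 0.54.

0.54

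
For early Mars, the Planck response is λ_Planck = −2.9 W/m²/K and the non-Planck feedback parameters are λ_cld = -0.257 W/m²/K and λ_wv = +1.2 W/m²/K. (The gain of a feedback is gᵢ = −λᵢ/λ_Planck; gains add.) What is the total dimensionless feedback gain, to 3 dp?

Convert to gains: g_cld = -0.257/2.9 = -0.08862; g_wv = 1.2/2.9 = 0.4138.
Total gain g = 0.32518.

0.325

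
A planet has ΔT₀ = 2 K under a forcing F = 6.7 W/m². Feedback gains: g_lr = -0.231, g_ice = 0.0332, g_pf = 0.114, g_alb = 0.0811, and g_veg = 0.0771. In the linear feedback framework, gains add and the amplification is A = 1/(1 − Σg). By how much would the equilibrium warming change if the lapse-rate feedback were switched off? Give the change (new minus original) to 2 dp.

0.72 K

Original: g = 0.0744, ΔT = 2/(1−0.0744) = 2.1608 K.
Without lapse-rate: g' = 0.3054, ΔT' = 2/(1−0.3054) = 2.8794 K.
Change = 2.8794 − 2.1608 = 0.72 K.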